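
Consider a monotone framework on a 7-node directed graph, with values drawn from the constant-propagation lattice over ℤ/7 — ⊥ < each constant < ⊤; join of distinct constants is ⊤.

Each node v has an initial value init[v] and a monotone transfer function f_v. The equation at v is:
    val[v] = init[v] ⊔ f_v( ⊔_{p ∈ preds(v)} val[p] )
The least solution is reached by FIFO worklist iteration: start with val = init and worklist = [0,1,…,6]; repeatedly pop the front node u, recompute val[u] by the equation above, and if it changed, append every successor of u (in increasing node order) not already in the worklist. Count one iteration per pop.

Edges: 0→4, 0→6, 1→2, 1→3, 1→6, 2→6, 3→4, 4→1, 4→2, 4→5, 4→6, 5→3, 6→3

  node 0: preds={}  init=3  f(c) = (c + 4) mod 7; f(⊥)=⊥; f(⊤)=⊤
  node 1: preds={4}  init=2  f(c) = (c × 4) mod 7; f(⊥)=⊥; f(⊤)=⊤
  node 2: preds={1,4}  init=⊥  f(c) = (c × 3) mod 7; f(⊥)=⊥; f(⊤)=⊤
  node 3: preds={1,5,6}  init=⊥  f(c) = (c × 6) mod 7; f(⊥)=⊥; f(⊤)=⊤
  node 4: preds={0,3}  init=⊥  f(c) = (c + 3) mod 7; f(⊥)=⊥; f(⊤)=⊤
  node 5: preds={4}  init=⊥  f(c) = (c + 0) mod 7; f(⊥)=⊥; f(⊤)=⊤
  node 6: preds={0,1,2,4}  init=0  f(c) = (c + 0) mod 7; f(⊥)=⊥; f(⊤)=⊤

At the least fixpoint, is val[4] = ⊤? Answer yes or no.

Trace (11 dequeues):
  [1] u=0 | in ⊥ | out 3 | ==
  [2] u=1 | in ⊥ | out 2 | ==
  [3] u=2 | in 2 | out 6 | prev ⊥ | push {}
  [4] u=3 | in ⊤ | out ⊤ | prev ⊥ | push {}
  [5] u=4 | in ⊤ | out ⊤ | prev ⊥ | push {1,2}
  [6] u=5 | in ⊤ | out ⊤ | prev ⊥ | push {3}
  [7] u=6 | in ⊤ | out ⊤ | prev 0 | push {}
  [8] u=1 | in ⊤ | out ⊤ | prev 2 | push {6}
  [9] u=2 | in ⊤ | out ⊤ | prev 6 | push {}
  [10] u=3 | in ⊤ | out ⊤ | ==
  [11] u=6 | in ⊤ | out ⊤ | ==

Converged values:
  [0] 3
  [1] ⊤
  [2] ⊤
  [3] ⊤
  [4] ⊤
  [5] ⊤
  [6] ⊤

yes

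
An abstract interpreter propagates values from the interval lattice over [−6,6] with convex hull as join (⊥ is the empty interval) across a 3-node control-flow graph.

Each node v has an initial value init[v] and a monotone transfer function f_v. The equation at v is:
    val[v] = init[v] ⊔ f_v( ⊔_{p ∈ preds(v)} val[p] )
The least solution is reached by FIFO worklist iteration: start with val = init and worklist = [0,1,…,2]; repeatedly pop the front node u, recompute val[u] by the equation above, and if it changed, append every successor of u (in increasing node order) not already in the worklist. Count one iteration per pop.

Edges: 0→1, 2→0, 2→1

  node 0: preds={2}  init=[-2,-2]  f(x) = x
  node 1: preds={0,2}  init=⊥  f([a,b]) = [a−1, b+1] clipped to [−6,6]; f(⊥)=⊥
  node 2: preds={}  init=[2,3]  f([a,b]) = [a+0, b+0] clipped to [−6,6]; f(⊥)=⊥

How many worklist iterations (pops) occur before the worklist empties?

Iteration log — 3 steps:
  step 1. node 0  ⊔preds=[2,3]  new=[-2,3]  old=[-2,-2]  +wl: 
  step 2. node 1  ⊔preds=[-2,3]  new=[-3,4]  old=⊥  +wl: 
  step 3. node 2  ⊔preds=⊥  new=[2,3]  stable

Least fixpoint reached:
  node 0: [-2,3]
  node 1: [-3,4]
  node 2: [2,3]

3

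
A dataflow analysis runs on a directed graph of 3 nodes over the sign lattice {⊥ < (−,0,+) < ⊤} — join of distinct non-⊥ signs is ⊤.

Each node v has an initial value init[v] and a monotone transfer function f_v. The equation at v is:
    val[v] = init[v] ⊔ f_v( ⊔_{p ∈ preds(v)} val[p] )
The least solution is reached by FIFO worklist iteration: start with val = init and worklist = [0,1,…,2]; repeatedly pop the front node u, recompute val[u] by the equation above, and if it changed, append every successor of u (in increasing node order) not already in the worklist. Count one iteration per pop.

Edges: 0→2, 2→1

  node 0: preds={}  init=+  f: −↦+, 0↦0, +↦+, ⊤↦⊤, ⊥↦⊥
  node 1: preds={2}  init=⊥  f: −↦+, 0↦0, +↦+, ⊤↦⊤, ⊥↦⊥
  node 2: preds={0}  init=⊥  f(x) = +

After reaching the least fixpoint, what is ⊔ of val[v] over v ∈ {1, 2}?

Worklist (4 pops):
  #1 pop 0: in=⊥ → + (no change)
  #2 pop 1: in=⊥ → ⊥ (no change)
  #3 pop 2: in=+ → + (was ⊥); enqueue [1]
  #4 pop 1: in=+ → + (was ⊥); enqueue []

Fixpoint:
  val[0] = +
  val[1] = +
  val[2] = +

+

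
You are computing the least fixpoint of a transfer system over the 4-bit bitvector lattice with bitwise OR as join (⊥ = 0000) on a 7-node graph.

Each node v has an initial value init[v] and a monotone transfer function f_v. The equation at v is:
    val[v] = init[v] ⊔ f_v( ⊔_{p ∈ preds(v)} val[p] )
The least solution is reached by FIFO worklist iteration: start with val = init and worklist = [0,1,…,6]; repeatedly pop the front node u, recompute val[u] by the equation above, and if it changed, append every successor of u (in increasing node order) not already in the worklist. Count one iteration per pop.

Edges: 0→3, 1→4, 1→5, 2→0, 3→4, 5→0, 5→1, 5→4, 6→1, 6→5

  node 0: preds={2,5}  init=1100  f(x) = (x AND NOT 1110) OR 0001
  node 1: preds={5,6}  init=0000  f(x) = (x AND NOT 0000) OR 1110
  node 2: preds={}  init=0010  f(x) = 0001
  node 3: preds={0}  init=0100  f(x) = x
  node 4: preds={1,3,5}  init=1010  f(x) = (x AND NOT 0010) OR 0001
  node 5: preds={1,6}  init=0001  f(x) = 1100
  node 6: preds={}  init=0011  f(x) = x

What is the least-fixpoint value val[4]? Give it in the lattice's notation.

1111

Trace (10 dequeues):
  [1] u=0 | in 0011 | out 1101 | prev 1100 | push {}
  [2] u=1 | in 0011 | out 1111 | prev 0000 | push {}
  [3] u=2 | in 0000 | out 0011 | prev 0010 | push {0}
  [4] u=3 | in 1101 | out 1101 | prev 0100 | push {}
  [5] u=4 | in 1111 | out 1111 | prev 1010 | push {}
  [6] u=5 | in 1111 | out 1101 | prev 0001 | push {1,4}
  [7] u=6 | in 0000 | out 0011 | ==
  [8] u=0 | in 1111 | out 1101 | ==
  [9] u=1 | in 1111 | out 1111 | ==
  [10] u=4 | in 1111 | out 1111 | ==

Converged values:
  [0] 1101
  [1] 1111
  [2] 0011
  [3] 1101
  [4] 1111
  [5] 1101
  [6] 0011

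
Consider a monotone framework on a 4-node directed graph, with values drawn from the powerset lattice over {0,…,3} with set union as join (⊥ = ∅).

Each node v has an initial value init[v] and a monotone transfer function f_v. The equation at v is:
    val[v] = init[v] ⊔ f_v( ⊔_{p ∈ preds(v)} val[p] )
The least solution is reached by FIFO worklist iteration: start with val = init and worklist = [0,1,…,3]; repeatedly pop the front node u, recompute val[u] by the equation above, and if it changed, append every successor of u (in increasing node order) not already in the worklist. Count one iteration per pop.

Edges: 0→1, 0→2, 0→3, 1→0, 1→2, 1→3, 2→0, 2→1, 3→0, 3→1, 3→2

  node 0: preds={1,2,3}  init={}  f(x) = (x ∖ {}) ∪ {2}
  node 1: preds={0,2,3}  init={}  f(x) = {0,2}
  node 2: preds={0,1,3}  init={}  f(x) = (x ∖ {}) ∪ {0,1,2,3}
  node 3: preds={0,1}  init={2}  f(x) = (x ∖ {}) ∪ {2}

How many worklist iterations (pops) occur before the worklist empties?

Trace (11 dequeues):
  [1] u=0 | in {2} | out {2} | prev {} | push {}
  [2] u=1 | in {2} | out {0,2} | prev {} | push {0}
  [3] u=2 | in {0,2} | out {0,1,2,3} | prev {} | push {1}
  [4] u=3 | in {0,2} | out {0,2} | prev {2} | push {2}
  [5] u=0 | in {0,1,2,3} | out {0,1,2,3} | prev {2} | push {3}
  [6] u=1 | in {0,1,2,3} | out {0,2} | ==
  [7] u=2 | in {0,1,2,3} | out {0,1,2,3} | ==
  [8] u=3 | in {0,1,2,3} | out {0,1,2,3} | prev {0,2} | push {0,1,2}
  [9] u=0 | in {0,1,2,3} | out {0,1,2,3} | ==
  [10] u=1 | in {0,1,2,3} | out {0,2} | ==
  [11] u=2 | in {0,1,2,3} | out {0,1,2,3} | ==

Converged values:
  [0] {0,1,2,3}
  [1] {0,2}
  [2] {0,1,2,3}
  [3] {0,1,2,3}

11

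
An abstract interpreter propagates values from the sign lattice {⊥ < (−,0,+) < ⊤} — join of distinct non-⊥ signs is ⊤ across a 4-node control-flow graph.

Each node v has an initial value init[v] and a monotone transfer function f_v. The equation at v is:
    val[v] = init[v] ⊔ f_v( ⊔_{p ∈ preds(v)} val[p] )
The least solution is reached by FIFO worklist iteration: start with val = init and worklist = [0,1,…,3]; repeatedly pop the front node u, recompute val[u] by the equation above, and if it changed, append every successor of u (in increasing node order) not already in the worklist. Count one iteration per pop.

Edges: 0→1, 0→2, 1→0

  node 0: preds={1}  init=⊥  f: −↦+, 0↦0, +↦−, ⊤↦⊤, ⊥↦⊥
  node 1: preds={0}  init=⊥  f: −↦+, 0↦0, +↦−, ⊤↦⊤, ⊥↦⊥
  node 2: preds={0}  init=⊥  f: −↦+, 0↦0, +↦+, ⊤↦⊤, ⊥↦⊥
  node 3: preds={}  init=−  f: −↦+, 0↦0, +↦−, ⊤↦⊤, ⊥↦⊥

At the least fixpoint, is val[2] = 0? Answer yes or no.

Iteration log — 4 steps:
  step 1. node 0  ⊔preds=⊥  new=⊥  stable
  step 2. node 1  ⊔preds=⊥  new=⊥  stable
  step 3. node 2  ⊔preds=⊥  new=⊥  stable
  step 4. node 3  ⊔preds=⊥  new=−  stable

Least fixpoint reached:
  node 0: ⊥
  node 1: ⊥
  node 2: ⊥
  node 3: −

no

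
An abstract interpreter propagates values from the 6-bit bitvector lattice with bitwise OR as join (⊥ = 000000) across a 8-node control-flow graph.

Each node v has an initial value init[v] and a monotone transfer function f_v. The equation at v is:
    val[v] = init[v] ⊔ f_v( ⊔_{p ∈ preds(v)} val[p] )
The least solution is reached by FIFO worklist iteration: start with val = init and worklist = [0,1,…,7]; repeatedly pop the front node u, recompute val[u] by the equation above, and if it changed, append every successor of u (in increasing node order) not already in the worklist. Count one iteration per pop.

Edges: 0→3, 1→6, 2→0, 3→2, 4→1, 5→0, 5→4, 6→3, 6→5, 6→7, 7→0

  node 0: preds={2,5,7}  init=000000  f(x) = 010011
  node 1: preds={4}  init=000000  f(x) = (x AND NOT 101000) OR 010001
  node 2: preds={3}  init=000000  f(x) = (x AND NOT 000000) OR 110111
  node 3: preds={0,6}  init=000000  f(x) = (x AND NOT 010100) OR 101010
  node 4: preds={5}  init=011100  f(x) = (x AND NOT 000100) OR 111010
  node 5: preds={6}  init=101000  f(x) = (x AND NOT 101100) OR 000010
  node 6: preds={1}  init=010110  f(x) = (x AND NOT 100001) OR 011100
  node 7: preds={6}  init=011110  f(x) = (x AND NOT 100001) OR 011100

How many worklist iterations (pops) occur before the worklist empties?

16

Worklist (16 pops):
  #1 pop 0: in=111110 → 010011 (was 000000); enqueue []
  #2 pop 1: in=011100 → 010101 (was 000000); enqueue []
  #3 pop 2: in=000000 → 110111 (was 000000); enqueue [0]
  #4 pop 3: in=010111 → 101011 (was 000000); enqueue [2]
  #5 pop 4: in=101000 → 111110 (was 011100); enqueue [1]
  #6 pop 5: in=010110 → 111010 (was 101000); enqueue [4]
  #7 pop 6: in=010101 → 011110 (was 010110); enqueue [3,5]
  #8 pop 7: in=011110 → 011110 (no change)
  #9 pop 0: in=111111 → 010011 (no change)
  #10 pop 2: in=101011 → 111111 (was 110111); enqueue [0]
  #11 pop 1: in=111110 → 010111 (was 010101); enqueue [6]
  #12 pop 4: in=111010 → 111110 (no change)
  #13 pop 3: in=011111 → 101011 (no change)
  #14 pop 5: in=011110 → 111010 (no change)
  #15 pop 0: in=111111 → 010011 (no change)
  #16 pop 6: in=010111 → 011110 (no change)

Fixpoint:
  val[0] = 010011
  val[1] = 010111
  val[2] = 111111
  val[3] = 101011
  val[4] = 111110
  val[5] = 111010
  val[6] = 011110
  val[7] = 011110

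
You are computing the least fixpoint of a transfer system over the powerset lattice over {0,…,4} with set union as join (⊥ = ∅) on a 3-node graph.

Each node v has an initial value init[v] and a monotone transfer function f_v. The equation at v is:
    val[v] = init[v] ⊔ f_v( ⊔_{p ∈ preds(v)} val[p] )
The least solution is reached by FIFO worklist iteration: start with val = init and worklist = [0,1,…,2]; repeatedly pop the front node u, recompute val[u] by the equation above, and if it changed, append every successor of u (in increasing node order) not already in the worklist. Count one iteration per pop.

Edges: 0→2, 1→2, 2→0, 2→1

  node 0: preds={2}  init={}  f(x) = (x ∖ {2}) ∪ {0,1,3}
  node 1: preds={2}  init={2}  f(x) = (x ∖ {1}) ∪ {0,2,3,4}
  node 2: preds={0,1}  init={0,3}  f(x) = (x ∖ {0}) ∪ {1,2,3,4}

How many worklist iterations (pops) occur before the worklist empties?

6

Trace (6 dequeues):
  [1] u=0 | in {0,3} | out {0,1,3} | prev {} | push {}
  [2] u=1 | in {0,3} | out {0,2,3,4} | prev {2} | push {}
  [3] u=2 | in {0,1,2,3,4} | out {0,1,2,3,4} | prev {0,3} | push {0,1}
  [4] u=0 | in {0,1,2,3,4} | out {0,1,3,4} | prev {0,1,3} | push {2}
  [5] u=1 | in {0,1,2,3,4} | out {0,2,3,4} | ==
  [6] u=2 | in {0,1,2,3,4} | out {0,1,2,3,4} | ==

Converged values:
  [0] {0,1,3,4}
  [1] {0,2,3,4}
  [2] {0,1,2,3,4}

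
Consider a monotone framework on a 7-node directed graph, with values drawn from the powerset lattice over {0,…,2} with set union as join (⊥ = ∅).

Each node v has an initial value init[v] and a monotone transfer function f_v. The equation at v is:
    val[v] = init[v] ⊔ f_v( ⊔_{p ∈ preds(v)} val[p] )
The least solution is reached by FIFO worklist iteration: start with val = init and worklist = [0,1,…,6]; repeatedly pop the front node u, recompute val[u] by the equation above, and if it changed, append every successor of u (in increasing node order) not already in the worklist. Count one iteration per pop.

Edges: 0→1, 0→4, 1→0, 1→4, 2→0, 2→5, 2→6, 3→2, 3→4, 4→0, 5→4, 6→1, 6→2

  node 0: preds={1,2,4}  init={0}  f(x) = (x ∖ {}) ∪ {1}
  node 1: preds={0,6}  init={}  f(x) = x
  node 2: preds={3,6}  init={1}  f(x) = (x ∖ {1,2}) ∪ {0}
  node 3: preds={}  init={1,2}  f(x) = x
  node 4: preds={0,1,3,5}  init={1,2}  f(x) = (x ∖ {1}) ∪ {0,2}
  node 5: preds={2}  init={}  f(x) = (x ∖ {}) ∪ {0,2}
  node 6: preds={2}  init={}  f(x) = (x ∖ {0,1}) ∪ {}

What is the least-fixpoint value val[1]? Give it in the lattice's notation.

{0,1,2}

Iteration log — 9 steps:
  step 1. node 0  ⊔preds={1,2}  new={0,1,2}  old={0}  +wl: 
  step 2. node 1  ⊔preds={0,1,2}  new={0,1,2}  old={}  +wl: 0
  step 3. node 2  ⊔preds={1,2}  new={0,1}  old={1}  +wl: 
  step 4. node 3  ⊔preds={}  new={1,2}  stable
  step 5. node 4  ⊔preds={0,1,2}  new={0,1,2}  old={1,2}  +wl: 
  step 6. node 5  ⊔preds={0,1}  new={0,1,2}  old={}  +wl: 4
  step 7. node 6  ⊔preds={0,1}  new={}  stable
  step 8. node 0  ⊔preds={0,1,2}  new={0,1,2}  stable
  step 9. node 4  ⊔preds={0,1,2}  new={0,1,2}  stable

Least fixpoint reached:
  node 0: {0,1,2}
  node 1: {0,1,2}
  node 2: {0,1}
  node 3: {1,2}
  node 4: {0,1,2}
  node 5: {0,1,2}
  node 6: {}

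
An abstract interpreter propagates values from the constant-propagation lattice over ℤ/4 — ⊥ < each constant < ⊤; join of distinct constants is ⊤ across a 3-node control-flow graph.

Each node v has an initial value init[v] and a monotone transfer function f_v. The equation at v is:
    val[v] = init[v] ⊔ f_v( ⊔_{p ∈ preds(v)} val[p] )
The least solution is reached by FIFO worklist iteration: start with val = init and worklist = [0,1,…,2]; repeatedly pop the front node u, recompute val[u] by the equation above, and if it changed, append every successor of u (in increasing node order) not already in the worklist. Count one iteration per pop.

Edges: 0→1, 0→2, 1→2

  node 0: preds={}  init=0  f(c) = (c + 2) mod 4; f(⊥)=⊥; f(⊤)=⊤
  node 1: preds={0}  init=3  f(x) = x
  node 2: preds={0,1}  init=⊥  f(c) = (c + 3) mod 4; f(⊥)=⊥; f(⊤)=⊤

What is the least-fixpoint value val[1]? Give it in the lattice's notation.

Iteration log — 3 steps:
  step 1. node 0  ⊔preds=⊥  new=0  stable
  step 2. node 1  ⊔preds=0  new=⊤  old=3  +wl: 
  step 3. node 2  ⊔preds=⊤  new=⊤  old=⊥  +wl: 

Least fixpoint reached:
  node 0: 0
  node 1: ⊤
  node 2: ⊤

⊤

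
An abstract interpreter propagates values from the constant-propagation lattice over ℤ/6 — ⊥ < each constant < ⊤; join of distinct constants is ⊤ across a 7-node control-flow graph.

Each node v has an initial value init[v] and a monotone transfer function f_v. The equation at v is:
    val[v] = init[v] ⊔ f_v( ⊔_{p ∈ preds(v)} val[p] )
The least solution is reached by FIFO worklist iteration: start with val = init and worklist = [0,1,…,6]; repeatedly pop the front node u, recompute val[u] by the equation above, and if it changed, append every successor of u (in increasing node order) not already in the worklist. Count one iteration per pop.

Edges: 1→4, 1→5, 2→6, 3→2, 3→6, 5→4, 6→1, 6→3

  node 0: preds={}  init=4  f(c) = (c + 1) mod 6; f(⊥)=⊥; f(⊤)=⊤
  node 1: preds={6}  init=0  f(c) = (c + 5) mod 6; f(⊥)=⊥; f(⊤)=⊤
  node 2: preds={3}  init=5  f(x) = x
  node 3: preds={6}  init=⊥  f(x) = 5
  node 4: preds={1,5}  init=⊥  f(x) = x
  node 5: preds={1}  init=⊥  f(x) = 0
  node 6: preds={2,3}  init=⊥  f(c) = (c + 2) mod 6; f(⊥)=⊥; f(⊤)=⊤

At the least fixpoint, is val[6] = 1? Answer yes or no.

yes

Trace (11 dequeues):
  [1] u=0 | in ⊥ | out 4 | ==
  [2] u=1 | in ⊥ | out 0 | ==
  [3] u=2 | in ⊥ | out 5 | ==
  [4] u=3 | in ⊥ | out 5 | prev ⊥ | push {2}
  [5] u=4 | in 0 | out 0 | prev ⊥ | push {}
  [6] u=5 | in 0 | out 0 | prev ⊥ | push {4}
  [7] u=6 | in 5 | out 1 | prev ⊥ | push {1,3}
  [8] u=2 | in 5 | out 5 | ==
  [9] u=4 | in 0 | out 0 | ==
  [10] u=1 | in 1 | out 0 | ==
  [11] u=3 | in 1 | out 5 | ==

Converged values:
  [0] 4
  [1] 0
  [2] 5
  [3] 5
  [4] 0
  [5] 0
  [6] 1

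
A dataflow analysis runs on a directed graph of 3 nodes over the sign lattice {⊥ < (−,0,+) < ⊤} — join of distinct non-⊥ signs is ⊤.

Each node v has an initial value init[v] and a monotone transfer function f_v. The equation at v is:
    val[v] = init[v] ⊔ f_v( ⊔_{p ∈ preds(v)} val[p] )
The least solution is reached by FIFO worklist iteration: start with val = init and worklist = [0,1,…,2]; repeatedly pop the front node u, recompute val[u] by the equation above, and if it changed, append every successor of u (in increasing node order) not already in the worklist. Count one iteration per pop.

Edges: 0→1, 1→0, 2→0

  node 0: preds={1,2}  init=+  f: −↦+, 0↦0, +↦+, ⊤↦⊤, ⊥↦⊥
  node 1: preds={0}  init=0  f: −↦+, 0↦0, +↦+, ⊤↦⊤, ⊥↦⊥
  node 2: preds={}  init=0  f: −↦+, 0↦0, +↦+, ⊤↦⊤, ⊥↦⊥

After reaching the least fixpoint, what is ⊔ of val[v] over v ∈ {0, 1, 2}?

Iteration log — 4 steps:
  step 1. node 0  ⊔preds=0  new=⊤  old=+  +wl: 
  step 2. node 1  ⊔preds=⊤  new=⊤  old=0  +wl: 0
  step 3. node 2  ⊔preds=⊥  new=0  stable
  step 4. node 0  ⊔preds=⊤  new=⊤  stable

Least fixpoint reached:
  node 0: ⊤
  node 1: ⊤
  node 2: 0

⊤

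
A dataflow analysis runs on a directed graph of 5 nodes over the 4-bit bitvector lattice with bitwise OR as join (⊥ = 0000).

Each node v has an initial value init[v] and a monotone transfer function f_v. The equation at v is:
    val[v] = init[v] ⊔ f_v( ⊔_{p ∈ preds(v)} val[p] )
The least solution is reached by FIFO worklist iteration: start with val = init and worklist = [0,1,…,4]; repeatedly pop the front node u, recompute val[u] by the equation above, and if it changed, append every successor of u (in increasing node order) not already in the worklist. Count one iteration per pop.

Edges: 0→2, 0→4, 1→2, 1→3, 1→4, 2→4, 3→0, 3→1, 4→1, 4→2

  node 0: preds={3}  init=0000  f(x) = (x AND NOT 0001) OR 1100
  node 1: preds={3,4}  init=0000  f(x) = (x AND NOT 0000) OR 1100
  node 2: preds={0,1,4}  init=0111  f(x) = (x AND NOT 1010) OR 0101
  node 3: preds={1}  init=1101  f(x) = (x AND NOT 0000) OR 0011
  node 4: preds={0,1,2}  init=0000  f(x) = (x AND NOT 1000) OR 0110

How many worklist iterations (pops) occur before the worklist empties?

Iteration log — 10 steps:
  step 1. node 0  ⊔preds=1101  new=1100  old=0000  +wl: 
  step 2. node 1  ⊔preds=1101  new=1101  old=0000  +wl: 
  step 3. node 2  ⊔preds=1101  new=0111  stable
  step 4. node 3  ⊔preds=1101  new=1111  old=1101  +wl: 0,1
  step 5. node 4  ⊔preds=1111  new=0111  old=0000  +wl: 2
  step 6. node 0  ⊔preds=1111  new=1110  old=1100  +wl: 4
  step 7. node 1  ⊔preds=1111  new=1111  old=1101  +wl: 3
  step 8. node 2  ⊔preds=1111  new=0111  stable
  step 9. node 4  ⊔preds=1111  new=0111  stable
  step 10. node 3  ⊔preds=1111  new=1111  stable

Least fixpoint reached:
  node 0: 1110
  node 1: 1111
  node 2: 0111
  node 3: 1111
  node 4: 0111

10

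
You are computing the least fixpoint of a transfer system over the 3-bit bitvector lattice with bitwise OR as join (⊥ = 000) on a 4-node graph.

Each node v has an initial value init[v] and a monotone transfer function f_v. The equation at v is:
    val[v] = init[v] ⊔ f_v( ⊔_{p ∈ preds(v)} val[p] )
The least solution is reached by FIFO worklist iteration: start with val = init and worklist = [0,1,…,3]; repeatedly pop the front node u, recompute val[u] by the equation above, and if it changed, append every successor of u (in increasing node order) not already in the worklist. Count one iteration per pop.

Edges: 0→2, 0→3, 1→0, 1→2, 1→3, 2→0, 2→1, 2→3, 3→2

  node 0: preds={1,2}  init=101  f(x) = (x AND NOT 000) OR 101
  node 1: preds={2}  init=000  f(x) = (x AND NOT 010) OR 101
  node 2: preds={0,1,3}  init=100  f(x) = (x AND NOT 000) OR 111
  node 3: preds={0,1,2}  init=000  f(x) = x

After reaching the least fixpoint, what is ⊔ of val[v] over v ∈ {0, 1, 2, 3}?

Iteration log — 8 steps:
  step 1. node 0  ⊔preds=100  new=101  stable
  step 2. node 1  ⊔preds=100  new=101  old=000  +wl: 0
  step 3. node 2  ⊔preds=101  new=111  old=100  +wl: 1
  step 4. node 3  ⊔preds=111  new=111  old=000  +wl: 2
  step 5. node 0  ⊔preds=111  new=111  old=101  +wl: 3
  step 6. node 1  ⊔preds=111  new=101  stable
  step 7. node 2  ⊔preds=111  new=111  stable
  step 8. node 3  ⊔preds=111  new=111  stable

Least fixpoint reached:
  node 0: 111
  node 1: 101
  node 2: 111
  node 3: 111

111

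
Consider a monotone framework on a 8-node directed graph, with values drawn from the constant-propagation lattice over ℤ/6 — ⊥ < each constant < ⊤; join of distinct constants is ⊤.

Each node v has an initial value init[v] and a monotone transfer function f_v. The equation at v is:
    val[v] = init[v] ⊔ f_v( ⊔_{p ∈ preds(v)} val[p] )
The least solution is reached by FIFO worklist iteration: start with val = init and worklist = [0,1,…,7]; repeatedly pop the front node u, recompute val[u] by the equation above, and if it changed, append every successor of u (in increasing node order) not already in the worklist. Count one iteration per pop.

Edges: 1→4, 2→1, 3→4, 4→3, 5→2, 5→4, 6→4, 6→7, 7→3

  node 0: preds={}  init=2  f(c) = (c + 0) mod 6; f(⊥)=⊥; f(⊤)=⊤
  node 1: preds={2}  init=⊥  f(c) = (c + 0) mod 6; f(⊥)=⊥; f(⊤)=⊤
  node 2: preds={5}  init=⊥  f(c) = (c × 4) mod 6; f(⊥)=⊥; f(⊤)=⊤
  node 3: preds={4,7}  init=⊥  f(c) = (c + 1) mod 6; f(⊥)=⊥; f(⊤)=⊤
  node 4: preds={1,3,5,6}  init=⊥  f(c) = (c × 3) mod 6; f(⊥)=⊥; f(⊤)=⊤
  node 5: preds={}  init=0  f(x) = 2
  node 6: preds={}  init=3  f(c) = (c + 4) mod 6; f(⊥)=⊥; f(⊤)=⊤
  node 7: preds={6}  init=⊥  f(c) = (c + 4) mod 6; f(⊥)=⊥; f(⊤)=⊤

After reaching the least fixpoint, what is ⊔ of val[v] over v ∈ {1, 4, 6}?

⊤

Worklist (14 pops):
  #1 pop 0: in=⊥ → 2 (no change)
  #2 pop 1: in=⊥ → ⊥ (no change)
  #3 pop 2: in=0 → 0 (was ⊥); enqueue [1]
  #4 pop 3: in=⊥ → ⊥ (no change)
  #5 pop 4: in=⊤ → ⊤ (was ⊥); enqueue [3]
  #6 pop 5: in=⊥ → ⊤ (was 0); enqueue [2,4]
  #7 pop 6: in=⊥ → 3 (no change)
  #8 pop 7: in=3 → 1 (was ⊥); enqueue []
  #9 pop 1: in=0 → 0 (was ⊥); enqueue []
  #10 pop 3: in=⊤ → ⊤ (was ⊥); enqueue []
  #11 pop 2: in=⊤ → ⊤ (was 0); enqueue [1]
  #12 pop 4: in=⊤ → ⊤ (no change)
  #13 pop 1: in=⊤ → ⊤ (was 0); enqueue [4]
  #14 pop 4: in=⊤ → ⊤ (no change)

Fixpoint:
  val[0] = 2
  val[1] = ⊤
  val[2] = ⊤
  val[3] = ⊤
  val[4] = ⊤
  val[5] = ⊤
  val[6] = 3
  val[7] = 1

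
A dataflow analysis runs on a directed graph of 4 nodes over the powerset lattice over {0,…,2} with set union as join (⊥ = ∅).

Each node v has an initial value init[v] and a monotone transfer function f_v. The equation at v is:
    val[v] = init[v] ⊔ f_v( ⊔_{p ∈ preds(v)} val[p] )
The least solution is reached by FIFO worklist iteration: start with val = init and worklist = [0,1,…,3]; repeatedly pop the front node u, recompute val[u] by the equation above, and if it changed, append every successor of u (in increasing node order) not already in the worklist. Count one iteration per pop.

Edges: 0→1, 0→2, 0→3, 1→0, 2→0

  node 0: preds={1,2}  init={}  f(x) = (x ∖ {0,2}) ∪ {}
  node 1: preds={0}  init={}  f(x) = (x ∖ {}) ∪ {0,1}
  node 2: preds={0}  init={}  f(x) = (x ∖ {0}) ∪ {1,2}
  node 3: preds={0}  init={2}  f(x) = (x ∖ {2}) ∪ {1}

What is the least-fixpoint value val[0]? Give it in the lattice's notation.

Worklist (8 pops):
  #1 pop 0: in={} → {} (no change)
  #2 pop 1: in={} → {0,1} (was {}); enqueue [0]
  #3 pop 2: in={} → {1,2} (was {}); enqueue []
  #4 pop 3: in={} → {1,2} (was {2}); enqueue []
  #5 pop 0: in={0,1,2} → {1} (was {}); enqueue [1,2,3]
  #6 pop 1: in={1} → {0,1} (no change)
  #7 pop 2: in={1} → {1,2} (no change)
  #8 pop 3: in={1} → {1,2} (no change)

Fixpoint:
  val[0] = {1}
  val[1] = {0,1}
  val[2] = {1,2}
  val[3] = {1,2}

{1}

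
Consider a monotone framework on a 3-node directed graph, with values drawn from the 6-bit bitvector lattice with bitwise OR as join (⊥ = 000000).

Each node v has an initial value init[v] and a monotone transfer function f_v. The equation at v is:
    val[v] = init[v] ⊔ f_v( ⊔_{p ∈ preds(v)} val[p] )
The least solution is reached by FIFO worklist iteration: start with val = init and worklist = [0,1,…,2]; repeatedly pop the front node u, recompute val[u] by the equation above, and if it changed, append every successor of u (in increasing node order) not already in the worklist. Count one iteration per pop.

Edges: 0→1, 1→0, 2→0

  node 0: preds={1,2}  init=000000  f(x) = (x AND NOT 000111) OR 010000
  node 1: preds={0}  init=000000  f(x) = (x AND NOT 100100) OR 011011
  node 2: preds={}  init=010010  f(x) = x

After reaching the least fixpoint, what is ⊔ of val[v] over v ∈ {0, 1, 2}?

Iteration log — 5 steps:
  step 1. node 0  ⊔preds=010010  new=010000  old=000000  +wl: 
  step 2. node 1  ⊔preds=010000  new=011011  old=000000  +wl: 0
  step 3. node 2  ⊔preds=000000  new=010010  stable
  step 4. node 0  ⊔preds=011011  new=011000  old=010000  +wl: 1
  step 5. node 1  ⊔preds=011000  new=011011  stable

Least fixpoint reached:
  node 0: 011000
  node 1: 011011
  node 2: 010010

011011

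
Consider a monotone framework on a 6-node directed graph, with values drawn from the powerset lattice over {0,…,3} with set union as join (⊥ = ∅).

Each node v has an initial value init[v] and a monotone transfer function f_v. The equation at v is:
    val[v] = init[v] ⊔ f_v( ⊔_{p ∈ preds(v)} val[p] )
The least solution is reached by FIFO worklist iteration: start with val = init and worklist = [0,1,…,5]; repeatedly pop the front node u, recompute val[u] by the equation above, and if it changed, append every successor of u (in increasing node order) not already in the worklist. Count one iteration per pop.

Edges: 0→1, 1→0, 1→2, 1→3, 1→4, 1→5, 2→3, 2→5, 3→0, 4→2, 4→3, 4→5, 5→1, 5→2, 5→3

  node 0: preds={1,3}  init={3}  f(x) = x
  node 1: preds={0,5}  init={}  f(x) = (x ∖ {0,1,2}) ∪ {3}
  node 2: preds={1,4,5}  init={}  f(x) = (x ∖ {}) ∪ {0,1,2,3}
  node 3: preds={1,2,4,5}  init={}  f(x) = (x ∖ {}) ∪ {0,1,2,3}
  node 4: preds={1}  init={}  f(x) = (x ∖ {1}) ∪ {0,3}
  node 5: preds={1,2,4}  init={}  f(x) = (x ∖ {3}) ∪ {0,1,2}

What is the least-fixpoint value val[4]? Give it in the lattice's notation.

Iteration log — 10 steps:
  step 1. node 0  ⊔preds={}  new={3}  stable
  step 2. node 1  ⊔preds={3}  new={3}  old={}  +wl: 0
  step 3. node 2  ⊔preds={3}  new={0,1,2,3}  old={}  +wl: 
  step 4. node 3  ⊔preds={0,1,2,3}  new={0,1,2,3}  old={}  +wl: 
  step 5. node 4  ⊔preds={3}  new={0,3}  old={}  +wl: 2,3
  step 6. node 5  ⊔preds={0,1,2,3}  new={0,1,2}  old={}  +wl: 1
  step 7. node 0  ⊔preds={0,1,2,3}  new={0,1,2,3}  old={3}  +wl: 
  step 8. node 2  ⊔preds={0,1,2,3}  new={0,1,2,3}  stable
  step 9. node 3  ⊔preds={0,1,2,3}  new={0,1,2,3}  stable
  step 10. node 1  ⊔preds={0,1,2,3}  new={3}  stable

Least fixpoint reached:
  node 0: {0,1,2,3}
  node 1: {3}
  node 2: {0,1,2,3}
  node 3: {0,1,2,3}
  node 4: {0,3}
  node 5: {0,1,2}

{0,3}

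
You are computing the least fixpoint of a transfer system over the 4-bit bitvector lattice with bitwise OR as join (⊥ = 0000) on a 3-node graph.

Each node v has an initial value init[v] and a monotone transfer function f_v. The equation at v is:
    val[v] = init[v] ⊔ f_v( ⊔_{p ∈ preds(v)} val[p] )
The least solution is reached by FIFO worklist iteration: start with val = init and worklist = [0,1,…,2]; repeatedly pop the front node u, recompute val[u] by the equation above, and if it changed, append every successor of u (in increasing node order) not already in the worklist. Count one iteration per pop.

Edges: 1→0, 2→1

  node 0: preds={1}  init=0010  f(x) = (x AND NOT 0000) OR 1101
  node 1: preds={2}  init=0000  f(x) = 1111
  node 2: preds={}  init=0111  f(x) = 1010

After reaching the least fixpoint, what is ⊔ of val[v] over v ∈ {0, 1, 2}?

1111

Worklist (5 pops):
  #1 pop 0: in=0000 → 1111 (was 0010); enqueue []
  #2 pop 1: in=0111 → 1111 (was 0000); enqueue [0]
  #3 pop 2: in=0000 → 1111 (was 0111); enqueue [1]
  #4 pop 0: in=1111 → 1111 (no change)
  #5 pop 1: in=1111 → 1111 (no change)

Fixpoint:
  val[0] = 1111
  val[1] = 1111
  val[2] = 1111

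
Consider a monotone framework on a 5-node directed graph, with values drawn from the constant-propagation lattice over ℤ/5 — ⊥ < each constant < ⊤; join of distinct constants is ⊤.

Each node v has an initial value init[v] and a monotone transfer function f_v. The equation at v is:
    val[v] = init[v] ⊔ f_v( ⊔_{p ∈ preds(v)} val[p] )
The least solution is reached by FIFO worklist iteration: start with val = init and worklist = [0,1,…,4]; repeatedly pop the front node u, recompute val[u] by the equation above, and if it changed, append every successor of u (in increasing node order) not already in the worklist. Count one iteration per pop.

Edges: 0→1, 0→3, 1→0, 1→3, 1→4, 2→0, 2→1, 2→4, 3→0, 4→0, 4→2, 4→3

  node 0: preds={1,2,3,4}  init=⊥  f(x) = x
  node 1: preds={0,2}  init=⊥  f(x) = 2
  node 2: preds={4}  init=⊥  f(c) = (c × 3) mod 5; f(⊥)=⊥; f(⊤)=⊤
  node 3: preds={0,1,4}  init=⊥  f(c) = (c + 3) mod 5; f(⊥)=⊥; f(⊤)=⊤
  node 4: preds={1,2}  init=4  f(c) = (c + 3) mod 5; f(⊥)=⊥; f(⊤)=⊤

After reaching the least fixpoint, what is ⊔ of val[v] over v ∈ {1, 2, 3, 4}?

Iteration log — 12 steps:
  step 1. node 0  ⊔preds=4  new=4  old=⊥  +wl: 
  step 2. node 1  ⊔preds=4  new=2  old=⊥  +wl: 0
  step 3. node 2  ⊔preds=4  new=2  old=⊥  +wl: 1
  step 4. node 3  ⊔preds=⊤  new=⊤  old=⊥  +wl: 
  step 5. node 4  ⊔preds=2  new=⊤  old=4  +wl: 2,3
  step 6. node 0  ⊔preds=⊤  new=⊤  old=4  +wl: 
  step 7. node 1  ⊔preds=⊤  new=2  stable
  step 8. node 2  ⊔preds=⊤  new=⊤  old=2  +wl: 0,1,4
  step 9. node 3  ⊔preds=⊤  new=⊤  stable
  step 10. node 0  ⊔preds=⊤  new=⊤  stable
  step 11. node 1  ⊔preds=⊤  new=2  stable
  step 12. node 4  ⊔preds=⊤  new=⊤  stable

Least fixpoint reached:
  node 0: ⊤
  node 1: 2
  node 2: ⊤
  node 3: ⊤
  node 4: ⊤

⊤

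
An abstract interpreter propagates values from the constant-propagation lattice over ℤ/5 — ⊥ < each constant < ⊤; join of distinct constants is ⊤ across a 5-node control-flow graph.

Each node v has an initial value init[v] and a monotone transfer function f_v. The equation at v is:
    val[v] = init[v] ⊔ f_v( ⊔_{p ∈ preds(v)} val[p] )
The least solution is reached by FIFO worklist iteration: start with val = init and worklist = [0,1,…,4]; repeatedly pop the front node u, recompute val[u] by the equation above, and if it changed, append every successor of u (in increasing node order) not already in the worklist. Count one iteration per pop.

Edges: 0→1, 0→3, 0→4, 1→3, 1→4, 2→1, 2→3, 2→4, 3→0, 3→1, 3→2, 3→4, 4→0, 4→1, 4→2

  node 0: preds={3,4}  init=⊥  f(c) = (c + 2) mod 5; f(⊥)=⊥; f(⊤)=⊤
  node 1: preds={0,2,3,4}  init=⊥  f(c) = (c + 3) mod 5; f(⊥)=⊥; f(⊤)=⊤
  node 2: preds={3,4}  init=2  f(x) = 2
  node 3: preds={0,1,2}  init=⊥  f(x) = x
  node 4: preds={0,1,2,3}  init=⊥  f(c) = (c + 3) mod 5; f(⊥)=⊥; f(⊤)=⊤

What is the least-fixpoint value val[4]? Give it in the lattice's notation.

Trace (10 dequeues):
  [1] u=0 | in ⊥ | out ⊥ | ==
  [2] u=1 | in 2 | out 0 | prev ⊥ | push {}
  [3] u=2 | in ⊥ | out 2 | ==
  [4] u=3 | in ⊤ | out ⊤ | prev ⊥ | push {0,1,2}
  [5] u=4 | in ⊤ | out ⊤ | prev ⊥ | push {}
  [6] u=0 | in ⊤ | out ⊤ | prev ⊥ | push {3,4}
  [7] u=1 | in ⊤ | out ⊤ | prev 0 | push {}
  [8] u=2 | in ⊤ | out 2 | ==
  [9] u=3 | in ⊤ | out ⊤ | ==
  [10] u=4 | in ⊤ | out ⊤ | ==

Converged values:
  [0] ⊤
  [1] ⊤
  [2] 2
  [3] ⊤
  [4] ⊤

⊤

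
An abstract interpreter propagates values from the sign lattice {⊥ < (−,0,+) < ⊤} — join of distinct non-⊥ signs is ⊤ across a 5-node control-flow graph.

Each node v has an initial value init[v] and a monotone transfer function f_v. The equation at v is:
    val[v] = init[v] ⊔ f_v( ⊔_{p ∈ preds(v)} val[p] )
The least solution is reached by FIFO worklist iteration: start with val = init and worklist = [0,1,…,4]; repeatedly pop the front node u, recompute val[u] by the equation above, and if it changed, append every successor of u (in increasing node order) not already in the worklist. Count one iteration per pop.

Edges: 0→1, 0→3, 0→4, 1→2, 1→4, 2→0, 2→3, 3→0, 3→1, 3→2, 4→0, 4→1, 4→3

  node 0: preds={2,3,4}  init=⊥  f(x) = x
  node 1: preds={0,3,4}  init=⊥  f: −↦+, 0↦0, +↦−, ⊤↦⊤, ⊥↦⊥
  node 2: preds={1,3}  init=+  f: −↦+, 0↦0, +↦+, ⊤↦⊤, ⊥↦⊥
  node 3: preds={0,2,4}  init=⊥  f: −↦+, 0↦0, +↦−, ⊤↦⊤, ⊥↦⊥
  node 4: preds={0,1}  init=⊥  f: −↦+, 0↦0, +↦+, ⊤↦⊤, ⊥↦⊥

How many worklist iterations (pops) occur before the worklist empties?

13

Worklist (13 pops):
  #1 pop 0: in=+ → + (was ⊥); enqueue []
  #2 pop 1: in=+ → − (was ⊥); enqueue []
  #3 pop 2: in=− → + (no change)
  #4 pop 3: in=+ → − (was ⊥); enqueue [0,1,2]
  #5 pop 4: in=⊤ → ⊤ (was ⊥); enqueue [3]
  #6 pop 0: in=⊤ → ⊤ (was +); enqueue [4]
  #7 pop 1: in=⊤ → ⊤ (was −); enqueue []
  #8 pop 2: in=⊤ → ⊤ (was +); enqueue [0]
  #9 pop 3: in=⊤ → ⊤ (was −); enqueue [1,2]
  #10 pop 4: in=⊤ → ⊤ (no change)
  #11 pop 0: in=⊤ → ⊤ (no change)
  #12 pop 1: in=⊤ → ⊤ (no change)
  #13 pop 2: in=⊤ → ⊤ (no change)

Fixpoint:
  val[0] = ⊤
  val[1] = ⊤
  val[2] = ⊤
  val[3] = ⊤
  val[4] = ⊤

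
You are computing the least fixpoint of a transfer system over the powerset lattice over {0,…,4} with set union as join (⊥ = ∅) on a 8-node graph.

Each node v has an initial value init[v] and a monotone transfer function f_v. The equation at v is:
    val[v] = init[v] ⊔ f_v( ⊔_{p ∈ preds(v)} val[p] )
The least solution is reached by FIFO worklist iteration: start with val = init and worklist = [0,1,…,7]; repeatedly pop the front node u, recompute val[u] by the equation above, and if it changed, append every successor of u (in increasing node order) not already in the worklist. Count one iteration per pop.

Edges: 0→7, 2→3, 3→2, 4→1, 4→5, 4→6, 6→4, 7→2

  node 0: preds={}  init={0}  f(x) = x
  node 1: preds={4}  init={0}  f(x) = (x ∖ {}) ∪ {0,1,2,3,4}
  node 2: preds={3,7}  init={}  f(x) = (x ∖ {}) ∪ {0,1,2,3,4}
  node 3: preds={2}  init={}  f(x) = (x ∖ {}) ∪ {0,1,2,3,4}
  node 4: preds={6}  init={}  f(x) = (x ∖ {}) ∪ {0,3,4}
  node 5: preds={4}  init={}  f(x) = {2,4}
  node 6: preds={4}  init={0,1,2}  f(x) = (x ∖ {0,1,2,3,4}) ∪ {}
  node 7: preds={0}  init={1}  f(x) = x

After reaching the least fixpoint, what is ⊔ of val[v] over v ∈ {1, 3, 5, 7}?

Trace (10 dequeues):
  [1] u=0 | in {} | out {0} | ==
  [2] u=1 | in {} | out {0,1,2,3,4} | prev {0} | push {}
  [3] u=2 | in {1} | out {0,1,2,3,4} | prev {} | push {}
  [4] u=3 | in {0,1,2,3,4} | out {0,1,2,3,4} | prev {} | push {2}
  [5] u=4 | in {0,1,2} | out {0,1,2,3,4} | prev {} | push {1}
  [6] u=5 | in {0,1,2,3,4} | out {2,4} | prev {} | push {}
  [7] u=6 | in {0,1,2,3,4} | out {0,1,2} | ==
  [8] u=7 | in {0} | out {0,1} | prev {1} | push {}
  [9] u=2 | in {0,1,2,3,4} | out {0,1,2,3,4} | ==
  [10] u=1 | in {0,1,2,3,4} | out {0,1,2,3,4} | ==

Converged values:
  [0] {0}
  [1] {0,1,2,3,4}
  [2] {0,1,2,3,4}
  [3] {0,1,2,3,4}
  [4] {0,1,2,3,4}
  [5] {2,4}
  [6] {0,1,2}
  [7] {0,1}

{0,1,2,3,4}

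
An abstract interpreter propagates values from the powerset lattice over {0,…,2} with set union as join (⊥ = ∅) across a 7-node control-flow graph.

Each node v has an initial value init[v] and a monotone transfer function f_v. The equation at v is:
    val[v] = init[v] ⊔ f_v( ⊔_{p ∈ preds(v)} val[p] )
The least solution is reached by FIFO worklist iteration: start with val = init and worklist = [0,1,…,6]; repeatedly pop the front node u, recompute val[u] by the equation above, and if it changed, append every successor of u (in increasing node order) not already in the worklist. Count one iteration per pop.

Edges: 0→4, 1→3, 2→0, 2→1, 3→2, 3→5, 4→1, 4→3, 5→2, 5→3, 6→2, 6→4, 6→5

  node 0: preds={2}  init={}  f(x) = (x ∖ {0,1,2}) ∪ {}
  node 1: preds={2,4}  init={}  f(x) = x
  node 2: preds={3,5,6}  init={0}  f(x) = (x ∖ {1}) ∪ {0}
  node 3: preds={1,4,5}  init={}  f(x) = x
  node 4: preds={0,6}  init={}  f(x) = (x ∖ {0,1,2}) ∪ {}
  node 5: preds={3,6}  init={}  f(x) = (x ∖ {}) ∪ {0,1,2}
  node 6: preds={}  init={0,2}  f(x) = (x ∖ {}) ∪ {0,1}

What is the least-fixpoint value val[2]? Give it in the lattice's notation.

{0,2}

Trace (14 dequeues):
  [1] u=0 | in {0} | out {} | ==
  [2] u=1 | in {0} | out {0} | prev {} | push {}
  [3] u=2 | in {0,2} | out {0,2} | prev {0} | push {0,1}
  [4] u=3 | in {0} | out {0} | prev {} | push {2}
  [5] u=4 | in {0,2} | out {} | ==
  [6] u=5 | in {0,2} | out {0,1,2} | prev {} | push {3}
  [7] u=6 | in {} | out {0,1,2} | prev {0,2} | push {4,5}
  [8] u=0 | in {0,2} | out {} | ==
  [9] u=1 | in {0,2} | out {0,2} | prev {0} | push {}
  [10] u=2 | in {0,1,2} | out {0,2} | ==
  [11] u=3 | in {0,1,2} | out {0,1,2} | prev {0} | push {2}
  [12] u=4 | in {0,1,2} | out {} | ==
  [13] u=5 | in {0,1,2} | out {0,1,2} | ==
  [14] u=2 | in {0,1,2} | out {0,2} | ==

Converged values:
  [0] {}
  [1] {0,2}
  [2] {0,2}
  [3] {0,1,2}
  [4] {}
  [5] {0,1,2}
  [6] {0,1,2}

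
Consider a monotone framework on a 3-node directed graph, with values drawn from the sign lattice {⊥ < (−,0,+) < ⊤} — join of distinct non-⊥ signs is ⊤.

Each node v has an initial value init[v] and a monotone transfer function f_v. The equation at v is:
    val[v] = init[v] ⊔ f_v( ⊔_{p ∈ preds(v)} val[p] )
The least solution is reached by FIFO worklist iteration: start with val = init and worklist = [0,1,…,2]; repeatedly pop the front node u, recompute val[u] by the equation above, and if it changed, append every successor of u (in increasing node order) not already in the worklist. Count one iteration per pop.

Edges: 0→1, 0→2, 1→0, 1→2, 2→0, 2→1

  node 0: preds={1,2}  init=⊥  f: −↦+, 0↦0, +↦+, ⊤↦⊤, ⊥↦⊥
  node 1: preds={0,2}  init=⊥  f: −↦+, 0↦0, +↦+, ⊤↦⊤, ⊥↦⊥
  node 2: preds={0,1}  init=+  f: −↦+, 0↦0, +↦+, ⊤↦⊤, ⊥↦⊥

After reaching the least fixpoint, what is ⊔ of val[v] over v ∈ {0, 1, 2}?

Iteration log — 4 steps:
  step 1. node 0  ⊔preds=+  new=+  old=⊥  +wl: 
  step 2. node 1  ⊔preds=+  new=+  old=⊥  +wl: 0
  step 3. node 2  ⊔preds=+  new=+  stable
  step 4. node 0  ⊔preds=+  new=+  stable

Least fixpoint reached:
  node 0: +
  node 1: +
  node 2: +

+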